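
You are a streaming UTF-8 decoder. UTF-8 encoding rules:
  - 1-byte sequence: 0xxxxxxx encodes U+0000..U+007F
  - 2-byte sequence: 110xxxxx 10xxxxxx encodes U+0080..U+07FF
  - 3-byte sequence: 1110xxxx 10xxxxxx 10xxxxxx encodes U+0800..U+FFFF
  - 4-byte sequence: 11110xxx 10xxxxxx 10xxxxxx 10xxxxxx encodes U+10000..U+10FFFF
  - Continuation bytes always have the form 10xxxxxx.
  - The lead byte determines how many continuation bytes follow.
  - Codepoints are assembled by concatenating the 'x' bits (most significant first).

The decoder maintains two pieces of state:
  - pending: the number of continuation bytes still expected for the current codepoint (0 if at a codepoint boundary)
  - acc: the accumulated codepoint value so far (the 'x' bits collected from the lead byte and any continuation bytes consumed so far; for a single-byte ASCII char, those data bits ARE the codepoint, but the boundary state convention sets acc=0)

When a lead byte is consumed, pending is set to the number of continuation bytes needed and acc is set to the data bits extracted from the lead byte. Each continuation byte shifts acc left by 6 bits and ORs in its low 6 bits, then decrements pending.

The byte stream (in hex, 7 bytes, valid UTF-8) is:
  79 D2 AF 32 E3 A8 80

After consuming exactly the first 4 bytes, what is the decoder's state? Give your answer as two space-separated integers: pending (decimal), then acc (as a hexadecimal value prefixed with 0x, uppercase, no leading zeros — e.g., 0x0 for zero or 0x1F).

Byte[0]=79: 1-byte. pending=0, acc=0x0
Byte[1]=D2: 2-byte lead. pending=1, acc=0x12
Byte[2]=AF: continuation. acc=(acc<<6)|0x2F=0x4AF, pending=0
Byte[3]=32: 1-byte. pending=0, acc=0x0

Answer: 0 0x0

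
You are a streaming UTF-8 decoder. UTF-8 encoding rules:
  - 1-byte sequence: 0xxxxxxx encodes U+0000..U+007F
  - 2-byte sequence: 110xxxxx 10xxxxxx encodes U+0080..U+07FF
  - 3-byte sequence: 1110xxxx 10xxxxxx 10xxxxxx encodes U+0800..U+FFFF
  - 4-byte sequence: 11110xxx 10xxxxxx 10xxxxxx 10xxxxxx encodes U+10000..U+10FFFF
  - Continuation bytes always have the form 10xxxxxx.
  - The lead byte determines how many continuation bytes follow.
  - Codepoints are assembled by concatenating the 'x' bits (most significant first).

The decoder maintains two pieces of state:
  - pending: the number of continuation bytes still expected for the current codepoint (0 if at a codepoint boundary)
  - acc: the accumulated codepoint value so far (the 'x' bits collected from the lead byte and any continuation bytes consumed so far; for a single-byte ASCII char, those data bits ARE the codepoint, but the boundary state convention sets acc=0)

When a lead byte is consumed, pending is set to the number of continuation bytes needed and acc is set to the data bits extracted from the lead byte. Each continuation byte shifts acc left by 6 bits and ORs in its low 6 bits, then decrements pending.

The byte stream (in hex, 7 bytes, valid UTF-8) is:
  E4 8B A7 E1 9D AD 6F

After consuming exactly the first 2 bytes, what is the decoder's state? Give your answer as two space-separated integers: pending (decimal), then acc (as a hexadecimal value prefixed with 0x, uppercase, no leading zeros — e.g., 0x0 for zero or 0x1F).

Answer: 1 0x10B

Derivation:
Byte[0]=E4: 3-byte lead. pending=2, acc=0x4
Byte[1]=8B: continuation. acc=(acc<<6)|0x0B=0x10B, pending=1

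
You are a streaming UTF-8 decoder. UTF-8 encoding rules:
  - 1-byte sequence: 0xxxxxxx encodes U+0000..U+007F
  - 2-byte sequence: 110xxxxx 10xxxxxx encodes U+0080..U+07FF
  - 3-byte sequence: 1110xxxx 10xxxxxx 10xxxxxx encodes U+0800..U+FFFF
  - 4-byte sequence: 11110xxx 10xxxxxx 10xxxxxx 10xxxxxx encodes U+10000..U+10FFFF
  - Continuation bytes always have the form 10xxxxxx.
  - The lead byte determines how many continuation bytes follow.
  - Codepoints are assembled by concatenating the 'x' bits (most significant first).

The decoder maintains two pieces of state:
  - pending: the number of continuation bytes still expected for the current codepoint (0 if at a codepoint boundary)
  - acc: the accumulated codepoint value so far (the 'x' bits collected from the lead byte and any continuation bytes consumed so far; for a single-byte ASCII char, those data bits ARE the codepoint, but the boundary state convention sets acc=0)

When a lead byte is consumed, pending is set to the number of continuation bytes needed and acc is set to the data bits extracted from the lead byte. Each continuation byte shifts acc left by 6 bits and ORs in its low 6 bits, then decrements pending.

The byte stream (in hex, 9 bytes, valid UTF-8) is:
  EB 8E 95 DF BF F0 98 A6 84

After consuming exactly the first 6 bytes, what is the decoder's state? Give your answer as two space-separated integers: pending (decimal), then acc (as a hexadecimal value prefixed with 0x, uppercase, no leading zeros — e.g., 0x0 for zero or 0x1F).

Byte[0]=EB: 3-byte lead. pending=2, acc=0xB
Byte[1]=8E: continuation. acc=(acc<<6)|0x0E=0x2CE, pending=1
Byte[2]=95: continuation. acc=(acc<<6)|0x15=0xB395, pending=0
Byte[3]=DF: 2-byte lead. pending=1, acc=0x1F
Byte[4]=BF: continuation. acc=(acc<<6)|0x3F=0x7FF, pending=0
Byte[5]=F0: 4-byte lead. pending=3, acc=0x0

Answer: 3 0x0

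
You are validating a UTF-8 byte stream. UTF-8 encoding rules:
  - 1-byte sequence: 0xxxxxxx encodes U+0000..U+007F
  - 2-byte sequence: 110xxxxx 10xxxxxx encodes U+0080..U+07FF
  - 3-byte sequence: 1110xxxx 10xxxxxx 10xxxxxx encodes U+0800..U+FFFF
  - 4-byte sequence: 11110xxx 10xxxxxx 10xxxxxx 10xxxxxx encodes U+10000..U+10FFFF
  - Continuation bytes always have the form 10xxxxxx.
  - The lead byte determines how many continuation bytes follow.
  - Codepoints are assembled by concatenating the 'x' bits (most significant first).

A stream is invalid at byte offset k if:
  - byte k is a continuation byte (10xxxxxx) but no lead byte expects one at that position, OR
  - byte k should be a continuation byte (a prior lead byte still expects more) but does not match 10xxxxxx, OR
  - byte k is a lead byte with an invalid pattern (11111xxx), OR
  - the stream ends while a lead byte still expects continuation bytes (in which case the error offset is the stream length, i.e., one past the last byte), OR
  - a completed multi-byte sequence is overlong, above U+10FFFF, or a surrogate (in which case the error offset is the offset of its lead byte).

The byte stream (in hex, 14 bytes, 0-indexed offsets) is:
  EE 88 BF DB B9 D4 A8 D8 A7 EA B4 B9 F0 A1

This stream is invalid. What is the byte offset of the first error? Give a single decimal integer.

Answer: 14

Derivation:
Byte[0]=EE: 3-byte lead, need 2 cont bytes. acc=0xE
Byte[1]=88: continuation. acc=(acc<<6)|0x08=0x388
Byte[2]=BF: continuation. acc=(acc<<6)|0x3F=0xE23F
Completed: cp=U+E23F (starts at byte 0)
Byte[3]=DB: 2-byte lead, need 1 cont bytes. acc=0x1B
Byte[4]=B9: continuation. acc=(acc<<6)|0x39=0x6F9
Completed: cp=U+06F9 (starts at byte 3)
Byte[5]=D4: 2-byte lead, need 1 cont bytes. acc=0x14
Byte[6]=A8: continuation. acc=(acc<<6)|0x28=0x528
Completed: cp=U+0528 (starts at byte 5)
Byte[7]=D8: 2-byte lead, need 1 cont bytes. acc=0x18
Byte[8]=A7: continuation. acc=(acc<<6)|0x27=0x627
Completed: cp=U+0627 (starts at byte 7)
Byte[9]=EA: 3-byte lead, need 2 cont bytes. acc=0xA
Byte[10]=B4: continuation. acc=(acc<<6)|0x34=0x2B4
Byte[11]=B9: continuation. acc=(acc<<6)|0x39=0xAD39
Completed: cp=U+AD39 (starts at byte 9)
Byte[12]=F0: 4-byte lead, need 3 cont bytes. acc=0x0
Byte[13]=A1: continuation. acc=(acc<<6)|0x21=0x21
Byte[14]: stream ended, expected continuation. INVALID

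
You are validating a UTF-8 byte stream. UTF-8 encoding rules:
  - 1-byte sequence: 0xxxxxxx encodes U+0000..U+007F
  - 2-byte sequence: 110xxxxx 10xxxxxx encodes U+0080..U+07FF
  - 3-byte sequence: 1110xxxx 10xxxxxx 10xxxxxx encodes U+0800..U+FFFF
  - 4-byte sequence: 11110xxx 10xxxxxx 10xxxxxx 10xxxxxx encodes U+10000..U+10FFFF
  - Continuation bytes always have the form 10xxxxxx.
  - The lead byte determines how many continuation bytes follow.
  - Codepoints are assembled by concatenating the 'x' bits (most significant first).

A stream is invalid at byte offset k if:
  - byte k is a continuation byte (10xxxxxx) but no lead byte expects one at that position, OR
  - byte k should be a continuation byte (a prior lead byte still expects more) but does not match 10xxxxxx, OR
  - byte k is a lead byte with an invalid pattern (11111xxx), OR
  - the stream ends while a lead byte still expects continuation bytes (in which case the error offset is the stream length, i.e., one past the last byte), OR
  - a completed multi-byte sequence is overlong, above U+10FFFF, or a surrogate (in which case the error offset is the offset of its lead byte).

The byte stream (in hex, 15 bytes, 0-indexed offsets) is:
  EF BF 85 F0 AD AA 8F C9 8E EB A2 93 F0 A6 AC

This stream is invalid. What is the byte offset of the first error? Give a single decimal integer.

Byte[0]=EF: 3-byte lead, need 2 cont bytes. acc=0xF
Byte[1]=BF: continuation. acc=(acc<<6)|0x3F=0x3FF
Byte[2]=85: continuation. acc=(acc<<6)|0x05=0xFFC5
Completed: cp=U+FFC5 (starts at byte 0)
Byte[3]=F0: 4-byte lead, need 3 cont bytes. acc=0x0
Byte[4]=AD: continuation. acc=(acc<<6)|0x2D=0x2D
Byte[5]=AA: continuation. acc=(acc<<6)|0x2A=0xB6A
Byte[6]=8F: continuation. acc=(acc<<6)|0x0F=0x2DA8F
Completed: cp=U+2DA8F (starts at byte 3)
Byte[7]=C9: 2-byte lead, need 1 cont bytes. acc=0x9
Byte[8]=8E: continuation. acc=(acc<<6)|0x0E=0x24E
Completed: cp=U+024E (starts at byte 7)
Byte[9]=EB: 3-byte lead, need 2 cont bytes. acc=0xB
Byte[10]=A2: continuation. acc=(acc<<6)|0x22=0x2E2
Byte[11]=93: continuation. acc=(acc<<6)|0x13=0xB893
Completed: cp=U+B893 (starts at byte 9)
Byte[12]=F0: 4-byte lead, need 3 cont bytes. acc=0x0
Byte[13]=A6: continuation. acc=(acc<<6)|0x26=0x26
Byte[14]=AC: continuation. acc=(acc<<6)|0x2C=0x9AC
Byte[15]: stream ended, expected continuation. INVALID

Answer: 15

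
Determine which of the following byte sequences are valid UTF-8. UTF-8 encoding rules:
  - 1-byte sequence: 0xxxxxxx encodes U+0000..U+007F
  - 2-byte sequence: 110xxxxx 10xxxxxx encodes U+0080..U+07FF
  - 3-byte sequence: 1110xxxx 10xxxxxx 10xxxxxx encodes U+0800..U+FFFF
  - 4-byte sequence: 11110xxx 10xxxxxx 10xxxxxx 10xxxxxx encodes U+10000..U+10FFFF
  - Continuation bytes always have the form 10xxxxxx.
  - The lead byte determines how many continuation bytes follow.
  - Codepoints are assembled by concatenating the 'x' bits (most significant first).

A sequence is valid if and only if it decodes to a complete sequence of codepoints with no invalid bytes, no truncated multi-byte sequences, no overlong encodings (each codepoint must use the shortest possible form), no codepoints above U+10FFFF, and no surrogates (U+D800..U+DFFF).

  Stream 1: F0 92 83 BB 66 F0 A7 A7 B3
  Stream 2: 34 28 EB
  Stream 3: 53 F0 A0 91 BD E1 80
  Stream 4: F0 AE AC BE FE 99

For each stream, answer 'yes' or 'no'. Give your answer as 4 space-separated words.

Stream 1: decodes cleanly. VALID
Stream 2: error at byte offset 3. INVALID
Stream 3: error at byte offset 7. INVALID
Stream 4: error at byte offset 4. INVALID

Answer: yes no no no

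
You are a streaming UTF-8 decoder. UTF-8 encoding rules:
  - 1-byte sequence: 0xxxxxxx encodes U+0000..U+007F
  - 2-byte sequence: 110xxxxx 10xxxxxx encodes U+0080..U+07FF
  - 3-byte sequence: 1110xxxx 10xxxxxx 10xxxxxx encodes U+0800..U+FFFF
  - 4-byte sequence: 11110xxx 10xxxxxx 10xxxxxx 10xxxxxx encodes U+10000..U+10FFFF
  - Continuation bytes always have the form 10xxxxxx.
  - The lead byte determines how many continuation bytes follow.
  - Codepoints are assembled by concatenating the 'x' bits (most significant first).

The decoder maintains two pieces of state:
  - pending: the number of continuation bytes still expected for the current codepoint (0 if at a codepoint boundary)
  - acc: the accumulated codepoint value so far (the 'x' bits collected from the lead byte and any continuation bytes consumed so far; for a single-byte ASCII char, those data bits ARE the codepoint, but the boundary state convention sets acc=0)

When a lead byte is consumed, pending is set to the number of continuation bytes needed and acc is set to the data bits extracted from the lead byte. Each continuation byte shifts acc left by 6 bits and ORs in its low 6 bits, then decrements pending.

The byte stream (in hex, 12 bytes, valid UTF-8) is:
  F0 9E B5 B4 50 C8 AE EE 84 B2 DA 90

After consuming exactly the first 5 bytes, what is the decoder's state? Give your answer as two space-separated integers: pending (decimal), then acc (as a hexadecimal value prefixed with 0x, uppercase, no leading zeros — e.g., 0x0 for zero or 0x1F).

Byte[0]=F0: 4-byte lead. pending=3, acc=0x0
Byte[1]=9E: continuation. acc=(acc<<6)|0x1E=0x1E, pending=2
Byte[2]=B5: continuation. acc=(acc<<6)|0x35=0x7B5, pending=1
Byte[3]=B4: continuation. acc=(acc<<6)|0x34=0x1ED74, pending=0
Byte[4]=50: 1-byte. pending=0, acc=0x0

Answer: 0 0x0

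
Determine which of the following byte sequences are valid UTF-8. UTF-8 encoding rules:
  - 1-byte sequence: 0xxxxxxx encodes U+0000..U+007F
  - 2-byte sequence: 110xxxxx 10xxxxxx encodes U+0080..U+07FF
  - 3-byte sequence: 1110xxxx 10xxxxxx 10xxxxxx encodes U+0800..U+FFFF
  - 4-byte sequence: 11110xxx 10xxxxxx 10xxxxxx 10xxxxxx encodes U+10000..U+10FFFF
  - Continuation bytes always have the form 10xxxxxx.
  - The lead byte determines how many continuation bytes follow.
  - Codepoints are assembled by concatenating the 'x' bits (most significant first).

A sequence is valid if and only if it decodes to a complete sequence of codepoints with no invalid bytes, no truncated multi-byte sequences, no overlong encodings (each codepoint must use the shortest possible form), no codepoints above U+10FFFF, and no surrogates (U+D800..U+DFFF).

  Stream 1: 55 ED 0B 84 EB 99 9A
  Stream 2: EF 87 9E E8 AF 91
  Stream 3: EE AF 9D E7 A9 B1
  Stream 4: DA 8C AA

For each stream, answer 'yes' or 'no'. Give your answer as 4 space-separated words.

Stream 1: error at byte offset 2. INVALID
Stream 2: decodes cleanly. VALID
Stream 3: decodes cleanly. VALID
Stream 4: error at byte offset 2. INVALID

Answer: no yes yes no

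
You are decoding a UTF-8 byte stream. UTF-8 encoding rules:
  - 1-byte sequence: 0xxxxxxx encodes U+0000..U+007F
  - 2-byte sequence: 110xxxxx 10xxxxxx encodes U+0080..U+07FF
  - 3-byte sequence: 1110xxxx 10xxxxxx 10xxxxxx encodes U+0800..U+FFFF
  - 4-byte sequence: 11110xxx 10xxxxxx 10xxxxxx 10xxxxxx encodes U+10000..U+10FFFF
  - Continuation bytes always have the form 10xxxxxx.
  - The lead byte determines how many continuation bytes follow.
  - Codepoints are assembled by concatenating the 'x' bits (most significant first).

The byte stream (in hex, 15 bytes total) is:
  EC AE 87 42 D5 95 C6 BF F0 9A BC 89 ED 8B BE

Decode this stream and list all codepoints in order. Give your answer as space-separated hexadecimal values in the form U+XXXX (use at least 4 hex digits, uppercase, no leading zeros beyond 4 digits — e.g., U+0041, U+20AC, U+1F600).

Answer: U+CB87 U+0042 U+0555 U+01BF U+1AF09 U+D2FE

Derivation:
Byte[0]=EC: 3-byte lead, need 2 cont bytes. acc=0xC
Byte[1]=AE: continuation. acc=(acc<<6)|0x2E=0x32E
Byte[2]=87: continuation. acc=(acc<<6)|0x07=0xCB87
Completed: cp=U+CB87 (starts at byte 0)
Byte[3]=42: 1-byte ASCII. cp=U+0042
Byte[4]=D5: 2-byte lead, need 1 cont bytes. acc=0x15
Byte[5]=95: continuation. acc=(acc<<6)|0x15=0x555
Completed: cp=U+0555 (starts at byte 4)
Byte[6]=C6: 2-byte lead, need 1 cont bytes. acc=0x6
Byte[7]=BF: continuation. acc=(acc<<6)|0x3F=0x1BF
Completed: cp=U+01BF (starts at byte 6)
Byte[8]=F0: 4-byte lead, need 3 cont bytes. acc=0x0
Byte[9]=9A: continuation. acc=(acc<<6)|0x1A=0x1A
Byte[10]=BC: continuation. acc=(acc<<6)|0x3C=0x6BC
Byte[11]=89: continuation. acc=(acc<<6)|0x09=0x1AF09
Completed: cp=U+1AF09 (starts at byte 8)
Byte[12]=ED: 3-byte lead, need 2 cont bytes. acc=0xD
Byte[13]=8B: continuation. acc=(acc<<6)|0x0B=0x34B
Byte[14]=BE: continuation. acc=(acc<<6)|0x3E=0xD2FE
Completed: cp=U+D2FE (starts at byte 12)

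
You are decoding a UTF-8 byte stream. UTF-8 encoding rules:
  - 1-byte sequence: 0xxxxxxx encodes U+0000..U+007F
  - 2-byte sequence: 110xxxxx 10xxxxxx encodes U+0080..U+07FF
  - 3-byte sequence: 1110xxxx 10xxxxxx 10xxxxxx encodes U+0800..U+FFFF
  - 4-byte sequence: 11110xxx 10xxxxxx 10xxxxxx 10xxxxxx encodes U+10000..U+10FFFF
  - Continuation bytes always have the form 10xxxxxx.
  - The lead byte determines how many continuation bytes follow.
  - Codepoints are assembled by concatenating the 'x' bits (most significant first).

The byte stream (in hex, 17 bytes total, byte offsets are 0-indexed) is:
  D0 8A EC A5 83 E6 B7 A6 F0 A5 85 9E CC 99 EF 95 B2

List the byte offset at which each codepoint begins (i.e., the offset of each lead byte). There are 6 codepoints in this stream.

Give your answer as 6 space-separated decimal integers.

Byte[0]=D0: 2-byte lead, need 1 cont bytes. acc=0x10
Byte[1]=8A: continuation. acc=(acc<<6)|0x0A=0x40A
Completed: cp=U+040A (starts at byte 0)
Byte[2]=EC: 3-byte lead, need 2 cont bytes. acc=0xC
Byte[3]=A5: continuation. acc=(acc<<6)|0x25=0x325
Byte[4]=83: continuation. acc=(acc<<6)|0x03=0xC943
Completed: cp=U+C943 (starts at byte 2)
Byte[5]=E6: 3-byte lead, need 2 cont bytes. acc=0x6
Byte[6]=B7: continuation. acc=(acc<<6)|0x37=0x1B7
Byte[7]=A6: continuation. acc=(acc<<6)|0x26=0x6DE6
Completed: cp=U+6DE6 (starts at byte 5)
Byte[8]=F0: 4-byte lead, need 3 cont bytes. acc=0x0
Byte[9]=A5: continuation. acc=(acc<<6)|0x25=0x25
Byte[10]=85: continuation. acc=(acc<<6)|0x05=0x945
Byte[11]=9E: continuation. acc=(acc<<6)|0x1E=0x2515E
Completed: cp=U+2515E (starts at byte 8)
Byte[12]=CC: 2-byte lead, need 1 cont bytes. acc=0xC
Byte[13]=99: continuation. acc=(acc<<6)|0x19=0x319
Completed: cp=U+0319 (starts at byte 12)
Byte[14]=EF: 3-byte lead, need 2 cont bytes. acc=0xF
Byte[15]=95: continuation. acc=(acc<<6)|0x15=0x3D5
Byte[16]=B2: continuation. acc=(acc<<6)|0x32=0xF572
Completed: cp=U+F572 (starts at byte 14)

Answer: 0 2 5 8 12 14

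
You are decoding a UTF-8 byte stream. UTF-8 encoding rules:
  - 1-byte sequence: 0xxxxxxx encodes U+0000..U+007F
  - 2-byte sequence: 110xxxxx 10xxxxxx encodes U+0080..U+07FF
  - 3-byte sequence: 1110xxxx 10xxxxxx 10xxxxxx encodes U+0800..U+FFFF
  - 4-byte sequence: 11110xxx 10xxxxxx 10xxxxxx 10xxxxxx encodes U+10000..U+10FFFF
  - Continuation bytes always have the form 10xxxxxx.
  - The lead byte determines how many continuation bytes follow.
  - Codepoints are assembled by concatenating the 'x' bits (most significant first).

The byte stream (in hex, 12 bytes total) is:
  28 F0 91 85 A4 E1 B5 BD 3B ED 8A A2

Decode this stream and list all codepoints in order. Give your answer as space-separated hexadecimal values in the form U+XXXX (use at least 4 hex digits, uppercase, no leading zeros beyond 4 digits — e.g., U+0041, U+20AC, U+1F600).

Byte[0]=28: 1-byte ASCII. cp=U+0028
Byte[1]=F0: 4-byte lead, need 3 cont bytes. acc=0x0
Byte[2]=91: continuation. acc=(acc<<6)|0x11=0x11
Byte[3]=85: continuation. acc=(acc<<6)|0x05=0x445
Byte[4]=A4: continuation. acc=(acc<<6)|0x24=0x11164
Completed: cp=U+11164 (starts at byte 1)
Byte[5]=E1: 3-byte lead, need 2 cont bytes. acc=0x1
Byte[6]=B5: continuation. acc=(acc<<6)|0x35=0x75
Byte[7]=BD: continuation. acc=(acc<<6)|0x3D=0x1D7D
Completed: cp=U+1D7D (starts at byte 5)
Byte[8]=3B: 1-byte ASCII. cp=U+003B
Byte[9]=ED: 3-byte lead, need 2 cont bytes. acc=0xD
Byte[10]=8A: continuation. acc=(acc<<6)|0x0A=0x34A
Byte[11]=A2: continuation. acc=(acc<<6)|0x22=0xD2A2
Completed: cp=U+D2A2 (starts at byte 9)

Answer: U+0028 U+11164 U+1D7D U+003B U+D2A2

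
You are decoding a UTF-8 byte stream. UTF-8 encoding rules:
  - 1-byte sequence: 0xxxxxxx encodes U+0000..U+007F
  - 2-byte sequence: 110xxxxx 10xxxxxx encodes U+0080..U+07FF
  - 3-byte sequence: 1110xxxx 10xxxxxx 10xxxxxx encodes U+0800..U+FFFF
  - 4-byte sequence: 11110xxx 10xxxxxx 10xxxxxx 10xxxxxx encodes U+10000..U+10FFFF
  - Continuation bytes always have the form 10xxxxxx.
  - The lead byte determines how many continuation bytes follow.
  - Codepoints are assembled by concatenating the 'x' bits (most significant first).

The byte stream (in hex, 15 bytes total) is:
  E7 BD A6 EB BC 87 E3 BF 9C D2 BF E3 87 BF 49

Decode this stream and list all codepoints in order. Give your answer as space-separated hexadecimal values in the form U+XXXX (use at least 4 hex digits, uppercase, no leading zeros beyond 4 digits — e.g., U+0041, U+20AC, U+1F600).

Byte[0]=E7: 3-byte lead, need 2 cont bytes. acc=0x7
Byte[1]=BD: continuation. acc=(acc<<6)|0x3D=0x1FD
Byte[2]=A6: continuation. acc=(acc<<6)|0x26=0x7F66
Completed: cp=U+7F66 (starts at byte 0)
Byte[3]=EB: 3-byte lead, need 2 cont bytes. acc=0xB
Byte[4]=BC: continuation. acc=(acc<<6)|0x3C=0x2FC
Byte[5]=87: continuation. acc=(acc<<6)|0x07=0xBF07
Completed: cp=U+BF07 (starts at byte 3)
Byte[6]=E3: 3-byte lead, need 2 cont bytes. acc=0x3
Byte[7]=BF: continuation. acc=(acc<<6)|0x3F=0xFF
Byte[8]=9C: continuation. acc=(acc<<6)|0x1C=0x3FDC
Completed: cp=U+3FDC (starts at byte 6)
Byte[9]=D2: 2-byte lead, need 1 cont bytes. acc=0x12
Byte[10]=BF: continuation. acc=(acc<<6)|0x3F=0x4BF
Completed: cp=U+04BF (starts at byte 9)
Byte[11]=E3: 3-byte lead, need 2 cont bytes. acc=0x3
Byte[12]=87: continuation. acc=(acc<<6)|0x07=0xC7
Byte[13]=BF: continuation. acc=(acc<<6)|0x3F=0x31FF
Completed: cp=U+31FF (starts at byte 11)
Byte[14]=49: 1-byte ASCII. cp=U+0049

Answer: U+7F66 U+BF07 U+3FDC U+04BF U+31FF U+0049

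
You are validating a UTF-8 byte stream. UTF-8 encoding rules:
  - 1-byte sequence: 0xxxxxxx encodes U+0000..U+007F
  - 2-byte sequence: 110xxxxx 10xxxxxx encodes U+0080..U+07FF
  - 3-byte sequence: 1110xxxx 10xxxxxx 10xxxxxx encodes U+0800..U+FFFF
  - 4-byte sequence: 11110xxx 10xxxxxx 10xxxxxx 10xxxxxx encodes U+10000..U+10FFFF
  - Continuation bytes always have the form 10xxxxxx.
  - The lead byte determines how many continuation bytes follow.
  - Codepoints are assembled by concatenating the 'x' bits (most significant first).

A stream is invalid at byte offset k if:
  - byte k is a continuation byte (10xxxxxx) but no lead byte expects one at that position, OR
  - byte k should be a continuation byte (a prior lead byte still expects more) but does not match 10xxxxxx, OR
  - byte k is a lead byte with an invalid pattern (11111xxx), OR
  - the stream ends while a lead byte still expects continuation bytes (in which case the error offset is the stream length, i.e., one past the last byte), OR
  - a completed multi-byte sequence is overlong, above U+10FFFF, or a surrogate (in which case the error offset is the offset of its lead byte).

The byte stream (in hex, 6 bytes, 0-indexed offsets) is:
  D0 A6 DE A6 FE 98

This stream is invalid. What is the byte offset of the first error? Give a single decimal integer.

Answer: 4

Derivation:
Byte[0]=D0: 2-byte lead, need 1 cont bytes. acc=0x10
Byte[1]=A6: continuation. acc=(acc<<6)|0x26=0x426
Completed: cp=U+0426 (starts at byte 0)
Byte[2]=DE: 2-byte lead, need 1 cont bytes. acc=0x1E
Byte[3]=A6: continuation. acc=(acc<<6)|0x26=0x7A6
Completed: cp=U+07A6 (starts at byte 2)
Byte[4]=FE: INVALID lead byte (not 0xxx/110x/1110/11110)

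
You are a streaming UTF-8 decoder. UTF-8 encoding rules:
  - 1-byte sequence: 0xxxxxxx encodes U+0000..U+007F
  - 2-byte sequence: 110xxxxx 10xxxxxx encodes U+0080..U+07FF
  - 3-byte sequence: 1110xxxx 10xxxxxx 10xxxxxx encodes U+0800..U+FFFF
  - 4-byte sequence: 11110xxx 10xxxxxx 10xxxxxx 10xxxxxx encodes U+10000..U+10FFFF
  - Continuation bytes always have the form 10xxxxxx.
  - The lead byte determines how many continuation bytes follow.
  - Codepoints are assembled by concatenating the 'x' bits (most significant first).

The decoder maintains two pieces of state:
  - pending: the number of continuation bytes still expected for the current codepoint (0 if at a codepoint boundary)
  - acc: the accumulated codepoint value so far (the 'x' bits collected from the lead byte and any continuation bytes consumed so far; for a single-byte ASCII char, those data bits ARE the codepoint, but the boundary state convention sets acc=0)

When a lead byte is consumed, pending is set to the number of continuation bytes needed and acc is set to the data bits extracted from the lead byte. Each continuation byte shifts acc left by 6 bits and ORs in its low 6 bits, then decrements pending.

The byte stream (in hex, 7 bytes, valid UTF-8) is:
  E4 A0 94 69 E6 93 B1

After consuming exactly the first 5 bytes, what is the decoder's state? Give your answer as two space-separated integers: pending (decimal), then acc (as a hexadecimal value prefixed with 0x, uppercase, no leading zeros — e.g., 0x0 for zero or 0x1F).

Answer: 2 0x6

Derivation:
Byte[0]=E4: 3-byte lead. pending=2, acc=0x4
Byte[1]=A0: continuation. acc=(acc<<6)|0x20=0x120, pending=1
Byte[2]=94: continuation. acc=(acc<<6)|0x14=0x4814, pending=0
Byte[3]=69: 1-byte. pending=0, acc=0x0
Byte[4]=E6: 3-byte lead. pending=2, acc=0x6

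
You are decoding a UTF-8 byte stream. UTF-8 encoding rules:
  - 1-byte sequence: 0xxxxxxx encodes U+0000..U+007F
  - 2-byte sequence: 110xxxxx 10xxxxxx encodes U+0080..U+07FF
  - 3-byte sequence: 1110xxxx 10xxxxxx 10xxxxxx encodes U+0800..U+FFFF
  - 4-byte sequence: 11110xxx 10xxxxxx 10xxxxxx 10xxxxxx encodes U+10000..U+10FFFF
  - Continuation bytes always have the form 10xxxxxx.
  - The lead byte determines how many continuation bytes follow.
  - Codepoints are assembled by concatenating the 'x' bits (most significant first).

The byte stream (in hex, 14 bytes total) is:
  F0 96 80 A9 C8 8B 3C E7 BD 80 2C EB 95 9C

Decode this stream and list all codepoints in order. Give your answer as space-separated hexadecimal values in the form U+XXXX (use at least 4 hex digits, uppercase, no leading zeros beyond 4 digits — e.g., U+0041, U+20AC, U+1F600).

Byte[0]=F0: 4-byte lead, need 3 cont bytes. acc=0x0
Byte[1]=96: continuation. acc=(acc<<6)|0x16=0x16
Byte[2]=80: continuation. acc=(acc<<6)|0x00=0x580
Byte[3]=A9: continuation. acc=(acc<<6)|0x29=0x16029
Completed: cp=U+16029 (starts at byte 0)
Byte[4]=C8: 2-byte lead, need 1 cont bytes. acc=0x8
Byte[5]=8B: continuation. acc=(acc<<6)|0x0B=0x20B
Completed: cp=U+020B (starts at byte 4)
Byte[6]=3C: 1-byte ASCII. cp=U+003C
Byte[7]=E7: 3-byte lead, need 2 cont bytes. acc=0x7
Byte[8]=BD: continuation. acc=(acc<<6)|0x3D=0x1FD
Byte[9]=80: continuation. acc=(acc<<6)|0x00=0x7F40
Completed: cp=U+7F40 (starts at byte 7)
Byte[10]=2C: 1-byte ASCII. cp=U+002C
Byte[11]=EB: 3-byte lead, need 2 cont bytes. acc=0xB
Byte[12]=95: continuation. acc=(acc<<6)|0x15=0x2D5
Byte[13]=9C: continuation. acc=(acc<<6)|0x1C=0xB55C
Completed: cp=U+B55C (starts at byte 11)

Answer: U+16029 U+020B U+003C U+7F40 U+002C U+B55C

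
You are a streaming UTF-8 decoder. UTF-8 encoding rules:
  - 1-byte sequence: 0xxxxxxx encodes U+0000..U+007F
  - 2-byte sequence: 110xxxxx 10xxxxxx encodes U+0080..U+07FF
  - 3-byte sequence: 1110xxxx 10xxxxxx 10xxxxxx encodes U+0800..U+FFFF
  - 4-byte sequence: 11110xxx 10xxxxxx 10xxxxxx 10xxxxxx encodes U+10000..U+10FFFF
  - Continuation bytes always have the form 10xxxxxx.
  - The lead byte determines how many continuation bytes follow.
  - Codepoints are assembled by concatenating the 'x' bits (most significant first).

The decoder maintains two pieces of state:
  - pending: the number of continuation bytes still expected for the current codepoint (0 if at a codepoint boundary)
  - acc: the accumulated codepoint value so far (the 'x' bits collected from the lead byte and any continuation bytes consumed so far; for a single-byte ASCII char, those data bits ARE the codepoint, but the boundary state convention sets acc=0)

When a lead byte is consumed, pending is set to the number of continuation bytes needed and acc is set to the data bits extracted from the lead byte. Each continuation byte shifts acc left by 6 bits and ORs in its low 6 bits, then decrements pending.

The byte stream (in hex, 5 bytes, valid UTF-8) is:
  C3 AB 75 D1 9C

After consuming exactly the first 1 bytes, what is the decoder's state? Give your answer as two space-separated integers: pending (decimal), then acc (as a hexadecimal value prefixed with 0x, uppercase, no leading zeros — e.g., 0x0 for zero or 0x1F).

Byte[0]=C3: 2-byte lead. pending=1, acc=0x3

Answer: 1 0x3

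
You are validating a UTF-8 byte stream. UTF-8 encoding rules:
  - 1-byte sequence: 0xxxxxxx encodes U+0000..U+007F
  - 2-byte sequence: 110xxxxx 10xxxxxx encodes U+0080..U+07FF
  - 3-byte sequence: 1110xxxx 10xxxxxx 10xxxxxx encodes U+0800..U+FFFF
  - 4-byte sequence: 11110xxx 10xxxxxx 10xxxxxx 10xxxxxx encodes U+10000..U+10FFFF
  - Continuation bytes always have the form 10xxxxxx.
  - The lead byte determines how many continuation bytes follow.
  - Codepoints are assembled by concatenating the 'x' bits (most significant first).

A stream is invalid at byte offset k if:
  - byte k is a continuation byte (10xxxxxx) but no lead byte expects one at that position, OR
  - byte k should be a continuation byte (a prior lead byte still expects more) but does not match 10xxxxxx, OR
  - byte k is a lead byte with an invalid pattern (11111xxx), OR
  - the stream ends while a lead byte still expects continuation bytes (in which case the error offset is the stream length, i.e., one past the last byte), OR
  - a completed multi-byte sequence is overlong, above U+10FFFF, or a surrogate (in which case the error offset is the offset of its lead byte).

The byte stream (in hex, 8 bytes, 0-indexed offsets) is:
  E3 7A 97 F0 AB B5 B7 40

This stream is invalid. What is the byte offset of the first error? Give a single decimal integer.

Byte[0]=E3: 3-byte lead, need 2 cont bytes. acc=0x3
Byte[1]=7A: expected 10xxxxxx continuation. INVALID

Answer: 1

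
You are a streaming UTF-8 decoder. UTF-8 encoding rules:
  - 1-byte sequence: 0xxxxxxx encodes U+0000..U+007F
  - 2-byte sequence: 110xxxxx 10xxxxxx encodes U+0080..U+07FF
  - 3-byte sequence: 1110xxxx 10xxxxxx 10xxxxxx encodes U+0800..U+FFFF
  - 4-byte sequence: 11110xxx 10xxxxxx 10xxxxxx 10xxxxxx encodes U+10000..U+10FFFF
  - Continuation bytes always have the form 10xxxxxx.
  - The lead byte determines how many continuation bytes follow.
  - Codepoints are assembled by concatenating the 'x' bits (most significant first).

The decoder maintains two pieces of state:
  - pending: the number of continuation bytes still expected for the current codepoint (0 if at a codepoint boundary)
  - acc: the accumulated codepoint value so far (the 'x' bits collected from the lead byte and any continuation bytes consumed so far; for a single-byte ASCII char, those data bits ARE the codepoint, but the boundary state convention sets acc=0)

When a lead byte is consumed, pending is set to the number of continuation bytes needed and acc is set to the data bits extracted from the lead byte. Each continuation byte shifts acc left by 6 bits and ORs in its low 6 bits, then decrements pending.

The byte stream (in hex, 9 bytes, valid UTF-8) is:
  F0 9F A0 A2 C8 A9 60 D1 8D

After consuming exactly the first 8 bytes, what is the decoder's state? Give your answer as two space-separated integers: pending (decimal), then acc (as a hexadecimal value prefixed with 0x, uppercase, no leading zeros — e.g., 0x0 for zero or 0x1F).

Byte[0]=F0: 4-byte lead. pending=3, acc=0x0
Byte[1]=9F: continuation. acc=(acc<<6)|0x1F=0x1F, pending=2
Byte[2]=A0: continuation. acc=(acc<<6)|0x20=0x7E0, pending=1
Byte[3]=A2: continuation. acc=(acc<<6)|0x22=0x1F822, pending=0
Byte[4]=C8: 2-byte lead. pending=1, acc=0x8
Byte[5]=A9: continuation. acc=(acc<<6)|0x29=0x229, pending=0
Byte[6]=60: 1-byte. pending=0, acc=0x0
Byte[7]=D1: 2-byte lead. pending=1, acc=0x11

Answer: 1 0x11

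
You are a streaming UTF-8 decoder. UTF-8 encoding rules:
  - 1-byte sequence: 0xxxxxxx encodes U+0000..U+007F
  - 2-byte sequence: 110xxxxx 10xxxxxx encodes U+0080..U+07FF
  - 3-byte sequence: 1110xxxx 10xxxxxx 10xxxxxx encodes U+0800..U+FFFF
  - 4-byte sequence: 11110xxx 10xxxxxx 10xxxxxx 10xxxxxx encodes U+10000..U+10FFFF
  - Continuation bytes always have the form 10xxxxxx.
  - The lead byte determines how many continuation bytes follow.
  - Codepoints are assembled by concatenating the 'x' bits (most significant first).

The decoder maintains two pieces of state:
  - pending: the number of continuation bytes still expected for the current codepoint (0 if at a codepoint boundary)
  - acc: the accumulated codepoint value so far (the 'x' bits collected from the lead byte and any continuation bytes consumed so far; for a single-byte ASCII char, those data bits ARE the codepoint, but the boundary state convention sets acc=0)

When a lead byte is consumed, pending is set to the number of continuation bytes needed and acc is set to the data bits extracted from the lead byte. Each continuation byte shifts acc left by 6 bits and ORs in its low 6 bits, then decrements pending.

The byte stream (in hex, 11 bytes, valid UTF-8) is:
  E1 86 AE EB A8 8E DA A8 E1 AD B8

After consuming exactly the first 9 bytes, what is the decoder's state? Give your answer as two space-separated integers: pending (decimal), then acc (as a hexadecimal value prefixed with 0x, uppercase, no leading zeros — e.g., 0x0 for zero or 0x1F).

Answer: 2 0x1

Derivation:
Byte[0]=E1: 3-byte lead. pending=2, acc=0x1
Byte[1]=86: continuation. acc=(acc<<6)|0x06=0x46, pending=1
Byte[2]=AE: continuation. acc=(acc<<6)|0x2E=0x11AE, pending=0
Byte[3]=EB: 3-byte lead. pending=2, acc=0xB
Byte[4]=A8: continuation. acc=(acc<<6)|0x28=0x2E8, pending=1
Byte[5]=8E: continuation. acc=(acc<<6)|0x0E=0xBA0E, pending=0
Byte[6]=DA: 2-byte lead. pending=1, acc=0x1A
Byte[7]=A8: continuation. acc=(acc<<6)|0x28=0x6A8, pending=0
Byte[8]=E1: 3-byte lead. pending=2, acc=0x1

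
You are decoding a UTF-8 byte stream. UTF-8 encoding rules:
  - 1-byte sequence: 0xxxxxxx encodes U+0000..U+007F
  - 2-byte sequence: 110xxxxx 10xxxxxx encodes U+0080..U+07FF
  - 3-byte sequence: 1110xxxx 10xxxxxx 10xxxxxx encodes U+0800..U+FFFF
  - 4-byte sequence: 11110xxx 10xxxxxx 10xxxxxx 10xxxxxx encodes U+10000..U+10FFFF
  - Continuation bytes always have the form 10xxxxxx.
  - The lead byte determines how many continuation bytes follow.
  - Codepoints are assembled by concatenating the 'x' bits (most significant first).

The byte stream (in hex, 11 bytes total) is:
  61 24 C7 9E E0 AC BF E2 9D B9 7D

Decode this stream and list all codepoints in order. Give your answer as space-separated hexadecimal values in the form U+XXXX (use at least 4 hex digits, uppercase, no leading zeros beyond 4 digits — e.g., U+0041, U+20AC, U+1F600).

Byte[0]=61: 1-byte ASCII. cp=U+0061
Byte[1]=24: 1-byte ASCII. cp=U+0024
Byte[2]=C7: 2-byte lead, need 1 cont bytes. acc=0x7
Byte[3]=9E: continuation. acc=(acc<<6)|0x1E=0x1DE
Completed: cp=U+01DE (starts at byte 2)
Byte[4]=E0: 3-byte lead, need 2 cont bytes. acc=0x0
Byte[5]=AC: continuation. acc=(acc<<6)|0x2C=0x2C
Byte[6]=BF: continuation. acc=(acc<<6)|0x3F=0xB3F
Completed: cp=U+0B3F (starts at byte 4)
Byte[7]=E2: 3-byte lead, need 2 cont bytes. acc=0x2
Byte[8]=9D: continuation. acc=(acc<<6)|0x1D=0x9D
Byte[9]=B9: continuation. acc=(acc<<6)|0x39=0x2779
Completed: cp=U+2779 (starts at byte 7)
Byte[10]=7D: 1-byte ASCII. cp=U+007D

Answer: U+0061 U+0024 U+01DE U+0B3F U+2779 U+007D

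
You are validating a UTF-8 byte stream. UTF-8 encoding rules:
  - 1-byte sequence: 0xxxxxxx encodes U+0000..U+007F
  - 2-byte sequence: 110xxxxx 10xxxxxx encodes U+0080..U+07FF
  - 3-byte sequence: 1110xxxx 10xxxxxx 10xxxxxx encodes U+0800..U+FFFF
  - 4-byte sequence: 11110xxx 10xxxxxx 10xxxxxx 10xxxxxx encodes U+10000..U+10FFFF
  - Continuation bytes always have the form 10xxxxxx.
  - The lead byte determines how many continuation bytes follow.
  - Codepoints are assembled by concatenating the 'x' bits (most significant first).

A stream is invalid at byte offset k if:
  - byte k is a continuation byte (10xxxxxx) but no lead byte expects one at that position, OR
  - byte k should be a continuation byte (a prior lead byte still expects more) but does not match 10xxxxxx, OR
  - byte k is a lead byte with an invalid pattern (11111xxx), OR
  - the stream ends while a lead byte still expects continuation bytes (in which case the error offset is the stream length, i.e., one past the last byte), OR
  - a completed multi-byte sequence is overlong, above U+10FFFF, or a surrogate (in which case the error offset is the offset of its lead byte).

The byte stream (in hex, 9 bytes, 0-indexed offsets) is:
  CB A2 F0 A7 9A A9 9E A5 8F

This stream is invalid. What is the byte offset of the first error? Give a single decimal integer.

Byte[0]=CB: 2-byte lead, need 1 cont bytes. acc=0xB
Byte[1]=A2: continuation. acc=(acc<<6)|0x22=0x2E2
Completed: cp=U+02E2 (starts at byte 0)
Byte[2]=F0: 4-byte lead, need 3 cont bytes. acc=0x0
Byte[3]=A7: continuation. acc=(acc<<6)|0x27=0x27
Byte[4]=9A: continuation. acc=(acc<<6)|0x1A=0x9DA
Byte[5]=A9: continuation. acc=(acc<<6)|0x29=0x276A9
Completed: cp=U+276A9 (starts at byte 2)
Byte[6]=9E: INVALID lead byte (not 0xxx/110x/1110/11110)

Answer: 6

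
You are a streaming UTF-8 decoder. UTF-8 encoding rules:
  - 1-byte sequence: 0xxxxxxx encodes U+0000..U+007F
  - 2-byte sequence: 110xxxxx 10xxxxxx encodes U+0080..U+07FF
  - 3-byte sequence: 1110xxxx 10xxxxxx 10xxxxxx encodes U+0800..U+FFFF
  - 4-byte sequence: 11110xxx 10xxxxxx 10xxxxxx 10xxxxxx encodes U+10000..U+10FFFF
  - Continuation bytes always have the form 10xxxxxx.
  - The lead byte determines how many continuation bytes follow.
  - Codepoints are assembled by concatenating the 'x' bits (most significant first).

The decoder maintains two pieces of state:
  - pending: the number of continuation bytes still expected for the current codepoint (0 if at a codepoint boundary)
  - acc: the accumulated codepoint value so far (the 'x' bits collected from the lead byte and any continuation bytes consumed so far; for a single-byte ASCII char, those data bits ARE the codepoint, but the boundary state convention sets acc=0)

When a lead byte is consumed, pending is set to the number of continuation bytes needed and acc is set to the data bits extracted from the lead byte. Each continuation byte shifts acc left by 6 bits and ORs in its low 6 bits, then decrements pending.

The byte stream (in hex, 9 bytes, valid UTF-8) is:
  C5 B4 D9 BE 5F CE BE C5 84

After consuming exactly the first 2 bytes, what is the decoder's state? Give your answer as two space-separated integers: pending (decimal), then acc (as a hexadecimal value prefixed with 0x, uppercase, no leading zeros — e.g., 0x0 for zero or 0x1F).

Byte[0]=C5: 2-byte lead. pending=1, acc=0x5
Byte[1]=B4: continuation. acc=(acc<<6)|0x34=0x174, pending=0

Answer: 0 0x174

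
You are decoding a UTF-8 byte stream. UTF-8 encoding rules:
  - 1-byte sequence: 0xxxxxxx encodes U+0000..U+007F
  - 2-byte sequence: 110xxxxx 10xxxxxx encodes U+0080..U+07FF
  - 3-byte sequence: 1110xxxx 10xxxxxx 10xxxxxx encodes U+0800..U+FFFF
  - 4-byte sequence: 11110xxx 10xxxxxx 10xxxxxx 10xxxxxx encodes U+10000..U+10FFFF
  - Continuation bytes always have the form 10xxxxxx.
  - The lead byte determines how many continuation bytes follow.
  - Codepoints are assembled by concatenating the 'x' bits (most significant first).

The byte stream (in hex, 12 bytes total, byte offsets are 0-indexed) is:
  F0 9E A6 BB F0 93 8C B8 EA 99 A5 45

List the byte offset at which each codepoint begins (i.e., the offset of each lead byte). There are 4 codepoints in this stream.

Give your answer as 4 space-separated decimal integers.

Byte[0]=F0: 4-byte lead, need 3 cont bytes. acc=0x0
Byte[1]=9E: continuation. acc=(acc<<6)|0x1E=0x1E
Byte[2]=A6: continuation. acc=(acc<<6)|0x26=0x7A6
Byte[3]=BB: continuation. acc=(acc<<6)|0x3B=0x1E9BB
Completed: cp=U+1E9BB (starts at byte 0)
Byte[4]=F0: 4-byte lead, need 3 cont bytes. acc=0x0
Byte[5]=93: continuation. acc=(acc<<6)|0x13=0x13
Byte[6]=8C: continuation. acc=(acc<<6)|0x0C=0x4CC
Byte[7]=B8: continuation. acc=(acc<<6)|0x38=0x13338
Completed: cp=U+13338 (starts at byte 4)
Byte[8]=EA: 3-byte lead, need 2 cont bytes. acc=0xA
Byte[9]=99: continuation. acc=(acc<<6)|0x19=0x299
Byte[10]=A5: continuation. acc=(acc<<6)|0x25=0xA665
Completed: cp=U+A665 (starts at byte 8)
Byte[11]=45: 1-byte ASCII. cp=U+0045

Answer: 0 4 8 11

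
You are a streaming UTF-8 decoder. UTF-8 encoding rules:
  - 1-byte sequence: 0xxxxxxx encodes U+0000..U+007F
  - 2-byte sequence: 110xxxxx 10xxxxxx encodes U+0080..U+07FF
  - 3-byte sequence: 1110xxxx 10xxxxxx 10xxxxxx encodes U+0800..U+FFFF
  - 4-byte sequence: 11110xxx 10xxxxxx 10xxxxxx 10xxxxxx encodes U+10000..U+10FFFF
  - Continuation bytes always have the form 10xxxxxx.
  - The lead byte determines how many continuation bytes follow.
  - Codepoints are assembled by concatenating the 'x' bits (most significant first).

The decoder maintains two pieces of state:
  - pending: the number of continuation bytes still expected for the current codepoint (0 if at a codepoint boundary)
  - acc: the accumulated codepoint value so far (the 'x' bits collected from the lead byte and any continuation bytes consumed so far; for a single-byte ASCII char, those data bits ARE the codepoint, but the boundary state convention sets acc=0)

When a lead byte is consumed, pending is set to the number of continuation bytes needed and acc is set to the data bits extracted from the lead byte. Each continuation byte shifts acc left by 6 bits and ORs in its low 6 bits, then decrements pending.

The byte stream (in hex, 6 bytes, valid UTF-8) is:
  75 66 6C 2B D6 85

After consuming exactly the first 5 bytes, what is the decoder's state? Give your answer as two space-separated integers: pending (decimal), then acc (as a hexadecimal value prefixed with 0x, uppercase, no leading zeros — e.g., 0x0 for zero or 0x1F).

Byte[0]=75: 1-byte. pending=0, acc=0x0
Byte[1]=66: 1-byte. pending=0, acc=0x0
Byte[2]=6C: 1-byte. pending=0, acc=0x0
Byte[3]=2B: 1-byte. pending=0, acc=0x0
Byte[4]=D6: 2-byte lead. pending=1, acc=0x16

Answer: 1 0x16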